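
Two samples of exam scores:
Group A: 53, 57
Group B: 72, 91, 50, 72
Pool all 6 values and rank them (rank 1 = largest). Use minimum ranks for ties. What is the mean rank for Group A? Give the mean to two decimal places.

Sorted (descending): 91, 72, 72, 57, 53, 50
The 2 values of 72 occupy positions 2–3 → each gets rank 2.
Group A values → pooled ranks: 53→5, 57→4
Mean rank = (5 + 4) / 2 = 4.50

4.50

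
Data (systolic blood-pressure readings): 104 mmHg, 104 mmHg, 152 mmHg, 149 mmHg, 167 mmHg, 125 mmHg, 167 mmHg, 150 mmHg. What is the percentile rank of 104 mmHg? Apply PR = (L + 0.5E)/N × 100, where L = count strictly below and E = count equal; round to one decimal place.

N = 8.
Strictly below 104: 0. Equal to 104: 2.
PR = (0 + 0.5·2)/8 × 100 = 12.5

12.5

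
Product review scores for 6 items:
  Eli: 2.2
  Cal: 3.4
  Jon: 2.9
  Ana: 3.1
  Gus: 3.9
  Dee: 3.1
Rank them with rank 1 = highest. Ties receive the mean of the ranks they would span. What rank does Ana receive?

Sorted (descending): 3.9, 3.4, 3.1, 3.1, 2.9, 2.2
The 2 values of 3.1 occupy positions 3–4 → average rank (3+4)/2 = 3.5.
Ana has value 3.1 → rank 3.5.

3.5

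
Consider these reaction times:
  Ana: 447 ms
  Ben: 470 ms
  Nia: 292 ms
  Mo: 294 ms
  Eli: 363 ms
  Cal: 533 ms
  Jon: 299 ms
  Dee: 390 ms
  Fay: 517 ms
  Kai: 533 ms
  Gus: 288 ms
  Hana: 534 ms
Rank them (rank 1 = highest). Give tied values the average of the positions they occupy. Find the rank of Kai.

Sorted (descending): 534, 533, 533, 517, 470, 447, 390, 363, 299, 294, 292, 288
The 2 values of 533 occupy positions 2–3 → average rank (2+3)/2 = 2.5.
Kai has value 533 ms → rank 2.5.

2.5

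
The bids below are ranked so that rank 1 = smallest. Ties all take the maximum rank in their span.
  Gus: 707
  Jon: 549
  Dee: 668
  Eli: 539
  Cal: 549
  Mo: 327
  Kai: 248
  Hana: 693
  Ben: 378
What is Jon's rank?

Sorted (ascending): 248, 327, 378, 539, 549, 549, 668, 693, 707
The 2 values of 549 occupy positions 5–6 → each gets rank 6.
Jon has value 549 → rank 6.

6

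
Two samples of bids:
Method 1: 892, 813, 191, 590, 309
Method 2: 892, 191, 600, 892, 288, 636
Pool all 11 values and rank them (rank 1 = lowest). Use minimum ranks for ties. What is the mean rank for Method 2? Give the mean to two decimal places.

Sorted (ascending): 191, 191, 288, 309, 590, 600, 636, 813, 892, 892, 892
The 2 values of 191 occupy positions 1–2 → each gets rank 1.
The 3 values of 892 occupy positions 9–11 → each gets rank 9.
Method 2 values → pooled ranks: 892→9, 191→1, 600→6, 892→9, 288→3, 636→7
Mean rank = (9 + 1 + 6 + 9 + 3 + 7) / 6 = 5.83

5.83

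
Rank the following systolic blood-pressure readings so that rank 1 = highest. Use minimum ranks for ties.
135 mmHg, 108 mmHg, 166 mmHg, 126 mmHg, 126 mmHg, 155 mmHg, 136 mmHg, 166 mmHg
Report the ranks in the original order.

Sorted (descending): 166, 166, 155, 136, 135, 126, 126, 108
The 2 values of 166 occupy positions 1–2 → each gets rank 1.
The 2 values of 126 occupy positions 6–7 → each gets rank 6.

5, 8, 1, 6, 6, 3, 4, 1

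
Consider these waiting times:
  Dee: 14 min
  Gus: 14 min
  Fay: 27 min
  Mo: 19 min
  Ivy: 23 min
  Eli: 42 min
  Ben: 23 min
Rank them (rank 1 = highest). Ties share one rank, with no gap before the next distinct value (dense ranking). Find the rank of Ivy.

Sorted (descending): 42, 27, 23, 23, 19, 14, 14
The 2 values of 23 share dense rank 3.
The 2 values of 14 share dense rank 5.
Remaining distinct values take the next consecutive integers.
Ivy has value 23 min → rank 3.

3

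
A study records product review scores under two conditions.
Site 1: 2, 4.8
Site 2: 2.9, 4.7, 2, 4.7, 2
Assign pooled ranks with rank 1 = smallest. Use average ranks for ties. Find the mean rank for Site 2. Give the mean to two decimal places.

Sorted (ascending): 2, 2, 2, 2.9, 4.7, 4.7, 4.8
The 3 values of 2 occupy positions 1–3 → average rank 2.
The 2 values of 4.7 occupy positions 5–6 → average rank (5+6)/2 = 5.5.
Site 2 values → pooled ranks: 2.9→4, 4.7→5.5, 2→2, 4.7→5.5, 2→2
Mean rank = (4 + 5.5 + 2 + 5.5 + 2) / 5 = 3.80

3.80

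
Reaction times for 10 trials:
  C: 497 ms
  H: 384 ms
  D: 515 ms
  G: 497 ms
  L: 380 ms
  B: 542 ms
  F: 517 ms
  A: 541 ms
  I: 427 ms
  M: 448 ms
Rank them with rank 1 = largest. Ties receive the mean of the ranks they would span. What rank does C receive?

5.5

Sorted (descending): 542, 541, 517, 515, 497, 497, 448, 427, 384, 380
The 2 values of 497 occupy positions 5–6 → average rank (5+6)/2 = 5.5.
C has value 497 ms → rank 5.5.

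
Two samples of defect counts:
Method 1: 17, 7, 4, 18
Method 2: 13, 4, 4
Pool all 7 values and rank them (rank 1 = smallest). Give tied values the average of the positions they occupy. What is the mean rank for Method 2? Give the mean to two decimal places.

Sorted (ascending): 4, 4, 4, 7, 13, 17, 18
The 3 values of 4 occupy positions 1–3 → average rank 2.
Method 2 values → pooled ranks: 13→5, 4→2, 4→2
Mean rank = (5 + 2 + 2) / 3 = 3.00

3.00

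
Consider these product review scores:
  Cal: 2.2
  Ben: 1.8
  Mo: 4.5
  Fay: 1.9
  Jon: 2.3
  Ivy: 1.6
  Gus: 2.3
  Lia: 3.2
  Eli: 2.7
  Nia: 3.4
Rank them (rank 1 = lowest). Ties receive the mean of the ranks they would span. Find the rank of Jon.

5.5

Sorted (ascending): 1.6, 1.8, 1.9, 2.2, 2.3, 2.3, 2.7, 3.2, 3.4, 4.5
The 2 values of 2.3 occupy positions 5–6 → average rank (5+6)/2 = 5.5.
Jon has value 2.3 → rank 5.5.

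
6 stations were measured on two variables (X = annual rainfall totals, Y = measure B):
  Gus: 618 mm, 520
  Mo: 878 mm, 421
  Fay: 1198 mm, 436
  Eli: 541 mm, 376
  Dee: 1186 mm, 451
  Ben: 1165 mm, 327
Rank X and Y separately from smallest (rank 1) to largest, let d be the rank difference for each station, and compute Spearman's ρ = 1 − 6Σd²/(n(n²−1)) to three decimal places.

Ranks of variable 1: 2, 3, 6, 1, 5, 4
Ranks of variable 2: 6, 3, 4, 2, 5, 1
d = r₁ − r₂: -4, 0, 2, -1, 0, 3
d²: 16, 0, 4, 1, 0, 9; Σd² = 30
ρ = 1 − 6·30/(6·35) = 1 − 180/210 = 0.143

0.143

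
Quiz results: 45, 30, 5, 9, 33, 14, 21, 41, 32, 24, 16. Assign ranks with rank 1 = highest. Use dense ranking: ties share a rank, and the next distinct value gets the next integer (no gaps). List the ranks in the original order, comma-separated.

1, 5, 11, 10, 3, 9, 7, 2, 4, 6, 8

Sorted (descending): 45, 41, 33, 32, 30, 24, 21, 16, 14, 9, 5
No ties — each value takes its position as its rank.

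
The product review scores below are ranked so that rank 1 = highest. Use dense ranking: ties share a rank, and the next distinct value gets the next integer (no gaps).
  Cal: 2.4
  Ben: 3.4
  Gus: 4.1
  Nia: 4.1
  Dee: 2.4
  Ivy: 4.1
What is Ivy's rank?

Sorted (descending): 4.1, 4.1, 4.1, 3.4, 2.4, 2.4
The 3 values of 4.1 share dense rank 1.
The 2 values of 2.4 share dense rank 3.
Remaining distinct values take the next consecutive integers.
Ivy has value 4.1 → rank 1.

1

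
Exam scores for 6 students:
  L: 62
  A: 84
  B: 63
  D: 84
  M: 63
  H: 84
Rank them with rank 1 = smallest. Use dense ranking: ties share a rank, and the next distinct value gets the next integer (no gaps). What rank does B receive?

Sorted (ascending): 62, 63, 63, 84, 84, 84
The 2 values of 63 share dense rank 2.
The 3 values of 84 share dense rank 3.
Remaining distinct values take the next consecutive integers.
B has value 63 → rank 2.

2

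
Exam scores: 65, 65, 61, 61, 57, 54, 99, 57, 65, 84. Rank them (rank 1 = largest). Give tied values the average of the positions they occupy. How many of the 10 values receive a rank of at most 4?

5

Sorted (descending): 99, 84, 65, 65, 65, 61, 61, 57, 57, 54
The 3 values of 65 occupy positions 3–5 → average rank 4.
The 2 values of 61 occupy positions 6–7 → average rank (6+7)/2 = 6.5.
The 2 values of 57 occupy positions 8–9 → average rank (8+9)/2 = 8.5.
Ranks ≤ 4: {1, 2, 4, 4, 4} → 5 values.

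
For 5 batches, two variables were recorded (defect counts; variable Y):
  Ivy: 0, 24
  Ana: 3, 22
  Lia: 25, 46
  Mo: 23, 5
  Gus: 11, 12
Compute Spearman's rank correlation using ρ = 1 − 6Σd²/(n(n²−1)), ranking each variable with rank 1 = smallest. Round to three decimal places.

0.000

Ranks of variable 1: 1, 2, 5, 4, 3
Ranks of variable 2: 4, 3, 5, 1, 2
d = r₁ − r₂: -3, -1, 0, 3, 1
d²: 9, 1, 0, 9, 1; Σd² = 20
ρ = 1 − 6·20/(5·24) = 1 − 120/120 = 0.000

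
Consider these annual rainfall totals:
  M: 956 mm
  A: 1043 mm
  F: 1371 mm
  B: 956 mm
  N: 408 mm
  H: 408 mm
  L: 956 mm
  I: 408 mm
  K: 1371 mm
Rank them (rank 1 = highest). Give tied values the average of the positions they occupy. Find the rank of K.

Sorted (descending): 1371, 1371, 1043, 956, 956, 956, 408, 408, 408
The 2 values of 1371 occupy positions 1–2 → average rank (1+2)/2 = 1.5.
The 3 values of 956 occupy positions 4–6 → average rank 5.
The 3 values of 408 occupy positions 7–9 → average rank 8.
K has value 1371 mm → rank 1.5.

1.5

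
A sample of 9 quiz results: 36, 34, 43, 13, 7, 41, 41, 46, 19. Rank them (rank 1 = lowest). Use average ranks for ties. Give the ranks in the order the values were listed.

5, 4, 8, 2, 1, 6.5, 6.5, 9, 3

Sorted (ascending): 7, 13, 19, 34, 36, 41, 41, 43, 46
The 2 values of 41 occupy positions 6–7 → average rank (6+7)/2 = 6.5.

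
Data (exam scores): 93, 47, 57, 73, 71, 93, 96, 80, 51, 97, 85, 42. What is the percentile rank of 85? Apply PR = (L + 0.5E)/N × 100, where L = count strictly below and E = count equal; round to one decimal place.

62.5

N = 12.
Strictly below 85: 7. Equal to 85: 1.
PR = (7 + 0.5·1)/12 × 100 = 62.5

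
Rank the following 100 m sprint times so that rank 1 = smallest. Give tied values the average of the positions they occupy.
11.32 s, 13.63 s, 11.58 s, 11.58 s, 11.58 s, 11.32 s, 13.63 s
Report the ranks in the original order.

1.5, 6.5, 4, 4, 4, 1.5, 6.5

Sorted (ascending): 11.32, 11.32, 11.58, 11.58, 11.58, 13.63, 13.63
The 2 values of 11.32 occupy positions 1–2 → average rank (1+2)/2 = 1.5.
The 3 values of 11.58 occupy positions 3–5 → average rank 4.
The 2 values of 13.63 occupy positions 6–7 → average rank (6+7)/2 = 6.5.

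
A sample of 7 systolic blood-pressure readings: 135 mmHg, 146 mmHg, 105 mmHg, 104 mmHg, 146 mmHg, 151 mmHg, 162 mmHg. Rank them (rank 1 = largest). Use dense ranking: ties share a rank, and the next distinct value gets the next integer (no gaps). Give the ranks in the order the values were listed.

4, 3, 5, 6, 3, 2, 1

Sorted (descending): 162, 151, 146, 146, 135, 105, 104
The 2 values of 146 share dense rank 3.
Remaining distinct values take the next consecutive integers.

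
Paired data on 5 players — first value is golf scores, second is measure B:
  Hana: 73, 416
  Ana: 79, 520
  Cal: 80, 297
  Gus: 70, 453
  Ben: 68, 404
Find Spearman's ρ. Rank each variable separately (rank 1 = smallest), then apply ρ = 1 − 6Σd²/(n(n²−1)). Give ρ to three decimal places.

-0.100

Ranks of variable 1: 3, 4, 5, 2, 1
Ranks of variable 2: 3, 5, 1, 4, 2
d = r₁ − r₂: 0, -1, 4, -2, -1
d²: 0, 1, 16, 4, 1; Σd² = 22
ρ = 1 − 6·22/(5·24) = 1 − 132/120 = -0.100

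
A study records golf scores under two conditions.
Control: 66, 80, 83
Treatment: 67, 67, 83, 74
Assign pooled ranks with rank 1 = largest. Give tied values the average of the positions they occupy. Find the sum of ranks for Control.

Sorted (descending): 83, 83, 80, 74, 67, 67, 66
The 2 values of 83 occupy positions 1–2 → average rank (1+2)/2 = 1.5.
The 2 values of 67 occupy positions 5–6 → average rank (5+6)/2 = 5.5.
Control values → pooled ranks: 66→7, 80→3, 83→1.5
Rank sum = 7 + 3 + 1.5 = 11.5

11.5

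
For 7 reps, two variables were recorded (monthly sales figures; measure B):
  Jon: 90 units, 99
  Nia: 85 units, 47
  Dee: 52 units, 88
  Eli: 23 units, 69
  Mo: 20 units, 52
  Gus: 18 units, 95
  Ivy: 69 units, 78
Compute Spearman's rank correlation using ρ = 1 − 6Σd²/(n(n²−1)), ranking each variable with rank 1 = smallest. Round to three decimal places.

Ranks of variable 1: 7, 6, 4, 3, 2, 1, 5
Ranks of variable 2: 7, 1, 5, 3, 2, 6, 4
d = r₁ − r₂: 0, 5, -1, 0, 0, -5, 1
d²: 0, 25, 1, 0, 0, 25, 1; Σd² = 52
ρ = 1 − 6·52/(7·48) = 1 − 312/336 = 0.071

0.071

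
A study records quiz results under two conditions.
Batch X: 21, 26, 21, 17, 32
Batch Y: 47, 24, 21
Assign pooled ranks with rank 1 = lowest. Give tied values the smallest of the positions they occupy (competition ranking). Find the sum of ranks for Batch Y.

Sorted (ascending): 17, 21, 21, 21, 24, 26, 32, 47
The 3 values of 21 occupy positions 2–4 → each gets rank 2.
Batch Y values → pooled ranks: 47→8, 24→5, 21→2
Rank sum = 8 + 5 + 2 = 15

15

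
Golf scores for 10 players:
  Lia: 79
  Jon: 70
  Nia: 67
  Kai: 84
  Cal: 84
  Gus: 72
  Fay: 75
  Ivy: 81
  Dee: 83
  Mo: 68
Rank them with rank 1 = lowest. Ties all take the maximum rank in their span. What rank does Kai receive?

10

Sorted (ascending): 67, 68, 70, 72, 75, 79, 81, 83, 84, 84
The 2 values of 84 occupy positions 9–10 → each gets rank 10.
Kai has value 84 → rank 10.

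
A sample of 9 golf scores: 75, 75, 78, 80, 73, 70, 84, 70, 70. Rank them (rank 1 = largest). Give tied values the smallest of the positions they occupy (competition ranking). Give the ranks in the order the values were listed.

Sorted (descending): 84, 80, 78, 75, 75, 73, 70, 70, 70
The 2 values of 75 occupy positions 4–5 → each gets rank 4.
The 3 values of 70 occupy positions 7–9 → each gets rank 7.

4, 4, 3, 2, 6, 7, 1, 7, 7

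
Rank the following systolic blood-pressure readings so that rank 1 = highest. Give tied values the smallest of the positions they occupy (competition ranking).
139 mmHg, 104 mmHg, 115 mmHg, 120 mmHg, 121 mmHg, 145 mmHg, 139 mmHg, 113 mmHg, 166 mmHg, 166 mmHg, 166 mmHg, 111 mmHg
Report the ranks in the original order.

5, 12, 9, 8, 7, 4, 5, 10, 1, 1, 1, 11

Sorted (descending): 166, 166, 166, 145, 139, 139, 121, 120, 115, 113, 111, 104
The 3 values of 166 occupy positions 1–3 → each gets rank 1.
The 2 values of 139 occupy positions 5–6 → each gets rank 5.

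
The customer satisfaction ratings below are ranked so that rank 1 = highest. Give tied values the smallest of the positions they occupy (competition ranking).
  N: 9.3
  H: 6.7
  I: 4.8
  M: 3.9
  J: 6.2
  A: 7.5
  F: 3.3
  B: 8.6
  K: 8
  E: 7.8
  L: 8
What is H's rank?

7

Sorted (descending): 9.3, 8.6, 8, 8, 7.8, 7.5, 6.7, 6.2, 4.8, 3.9, 3.3
The 2 values of 8 occupy positions 3–4 → each gets rank 3.
H has value 6.7 → rank 7.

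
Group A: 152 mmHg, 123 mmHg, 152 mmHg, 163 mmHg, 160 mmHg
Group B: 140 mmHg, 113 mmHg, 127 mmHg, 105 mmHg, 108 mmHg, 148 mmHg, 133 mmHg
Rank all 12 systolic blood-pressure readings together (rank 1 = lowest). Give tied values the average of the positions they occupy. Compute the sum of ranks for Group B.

32

Sorted (ascending): 105, 108, 113, 123, 127, 133, 140, 148, 152, 152, 160, 163
The 2 values of 152 occupy positions 9–10 → average rank (9+10)/2 = 9.5.
Group B values → pooled ranks: 140→7, 113→3, 127→5, 105→1, 108→2, 148→8, 133→6
Rank sum = 7 + 3 + 5 + 1 + 2 + 8 + 6 = 32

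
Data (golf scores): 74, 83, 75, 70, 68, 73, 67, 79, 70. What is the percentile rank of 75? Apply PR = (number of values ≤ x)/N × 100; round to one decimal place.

77.8

N = 9.
Strictly below 75: 6. Equal to 75: 1.
PR = 7/9 × 100 = 77.8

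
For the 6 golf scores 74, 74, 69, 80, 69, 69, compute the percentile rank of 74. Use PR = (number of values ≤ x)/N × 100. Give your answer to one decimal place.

83.3

N = 6.
Strictly below 74: 3. Equal to 74: 2.
PR = 5/6 × 100 = 83.3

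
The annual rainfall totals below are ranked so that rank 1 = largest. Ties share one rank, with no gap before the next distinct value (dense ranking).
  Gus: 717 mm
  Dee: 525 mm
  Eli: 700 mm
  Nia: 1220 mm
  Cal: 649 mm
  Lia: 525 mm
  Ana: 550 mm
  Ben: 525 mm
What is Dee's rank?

Sorted (descending): 1220, 717, 700, 649, 550, 525, 525, 525
The 3 values of 525 share dense rank 6.
Remaining distinct values take the next consecutive integers.
Dee has value 525 mm → rank 6.

6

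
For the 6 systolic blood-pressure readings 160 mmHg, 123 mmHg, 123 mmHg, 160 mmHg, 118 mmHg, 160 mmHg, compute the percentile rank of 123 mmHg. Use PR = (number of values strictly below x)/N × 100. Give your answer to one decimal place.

16.7

N = 6.
Strictly below 123: 1. Equal to 123: 2.
PR = 1/6 × 100 = 16.7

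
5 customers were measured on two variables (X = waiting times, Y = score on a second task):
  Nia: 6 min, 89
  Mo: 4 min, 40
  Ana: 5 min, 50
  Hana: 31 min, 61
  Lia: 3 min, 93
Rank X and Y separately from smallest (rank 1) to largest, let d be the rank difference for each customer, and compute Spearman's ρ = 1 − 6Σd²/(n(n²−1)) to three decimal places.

-0.100

Ranks of variable 1: 4, 2, 3, 5, 1
Ranks of variable 2: 4, 1, 2, 3, 5
d = r₁ − r₂: 0, 1, 1, 2, -4
d²: 0, 1, 1, 4, 16; Σd² = 22
ρ = 1 − 6·22/(5·24) = 1 − 132/120 = -0.100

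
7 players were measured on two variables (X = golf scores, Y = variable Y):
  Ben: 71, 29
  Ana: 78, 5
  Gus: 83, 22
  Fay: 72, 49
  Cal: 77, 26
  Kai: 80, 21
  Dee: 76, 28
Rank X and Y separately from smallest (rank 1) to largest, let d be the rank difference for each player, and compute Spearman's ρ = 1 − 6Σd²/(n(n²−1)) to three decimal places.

-0.821

Ranks of variable 1: 1, 5, 7, 2, 4, 6, 3
Ranks of variable 2: 6, 1, 3, 7, 4, 2, 5
d = r₁ − r₂: -5, 4, 4, -5, 0, 4, -2
d²: 25, 16, 16, 25, 0, 16, 4; Σd² = 102
ρ = 1 − 6·102/(7·48) = 1 − 612/336 = -0.821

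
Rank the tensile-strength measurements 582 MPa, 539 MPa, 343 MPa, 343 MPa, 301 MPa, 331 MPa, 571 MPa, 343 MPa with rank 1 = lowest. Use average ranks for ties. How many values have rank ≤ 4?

5

Sorted (ascending): 301, 331, 343, 343, 343, 539, 571, 582
The 3 values of 343 occupy positions 3–5 → average rank 4.
Ranks ≤ 4: {1, 2, 4, 4, 4} → 5 values.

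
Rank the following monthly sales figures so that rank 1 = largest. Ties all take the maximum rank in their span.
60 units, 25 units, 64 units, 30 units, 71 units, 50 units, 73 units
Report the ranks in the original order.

Sorted (descending): 73, 71, 64, 60, 50, 30, 25
No ties — each value takes its position as its rank.

4, 7, 3, 6, 2, 5, 1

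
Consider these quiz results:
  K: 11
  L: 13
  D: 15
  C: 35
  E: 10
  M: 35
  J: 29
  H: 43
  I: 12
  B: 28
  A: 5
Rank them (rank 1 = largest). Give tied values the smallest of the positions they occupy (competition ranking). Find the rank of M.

Sorted (descending): 43, 35, 35, 29, 28, 15, 13, 12, 11, 10, 5
The 2 values of 35 occupy positions 2–3 → each gets rank 2.
M has value 35 → rank 2.

2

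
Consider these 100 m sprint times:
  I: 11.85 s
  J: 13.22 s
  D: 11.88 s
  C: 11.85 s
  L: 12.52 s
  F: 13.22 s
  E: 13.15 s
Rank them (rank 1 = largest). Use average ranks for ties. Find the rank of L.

Sorted (descending): 13.22, 13.22, 13.15, 12.52, 11.88, 11.85, 11.85
The 2 values of 13.22 occupy positions 1–2 → average rank (1+2)/2 = 1.5.
The 2 values of 11.85 occupy positions 6–7 → average rank (6+7)/2 = 6.5.
L has value 12.52 s → rank 4.

4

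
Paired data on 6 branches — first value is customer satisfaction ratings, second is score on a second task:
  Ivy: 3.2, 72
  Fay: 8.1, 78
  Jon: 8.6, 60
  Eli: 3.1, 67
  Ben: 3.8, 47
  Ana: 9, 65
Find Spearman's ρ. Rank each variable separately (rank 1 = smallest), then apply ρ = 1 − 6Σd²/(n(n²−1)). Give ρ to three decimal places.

Ranks of variable 1: 2, 4, 5, 1, 3, 6
Ranks of variable 2: 5, 6, 2, 4, 1, 3
d = r₁ − r₂: -3, -2, 3, -3, 2, 3
d²: 9, 4, 9, 9, 4, 9; Σd² = 44
ρ = 1 − 6·44/(6·35) = 1 − 264/210 = -0.257

-0.257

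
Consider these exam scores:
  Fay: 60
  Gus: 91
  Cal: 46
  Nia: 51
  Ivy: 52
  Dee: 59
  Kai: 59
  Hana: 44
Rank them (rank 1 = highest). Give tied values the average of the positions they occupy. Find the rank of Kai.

3.5

Sorted (descending): 91, 60, 59, 59, 52, 51, 46, 44
The 2 values of 59 occupy positions 3–4 → average rank (3+4)/2 = 3.5.
Kai has value 59 → rank 3.5.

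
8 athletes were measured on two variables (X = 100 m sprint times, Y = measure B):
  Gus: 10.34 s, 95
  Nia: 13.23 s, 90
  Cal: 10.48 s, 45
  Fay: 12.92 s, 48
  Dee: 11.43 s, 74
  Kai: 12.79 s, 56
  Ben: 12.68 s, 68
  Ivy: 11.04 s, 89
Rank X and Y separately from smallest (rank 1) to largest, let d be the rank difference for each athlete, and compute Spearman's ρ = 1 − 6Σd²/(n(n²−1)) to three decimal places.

-0.143

Ranks of variable 1: 1, 8, 2, 7, 4, 6, 5, 3
Ranks of variable 2: 8, 7, 1, 2, 5, 3, 4, 6
d = r₁ − r₂: -7, 1, 1, 5, -1, 3, 1, -3
d²: 49, 1, 1, 25, 1, 9, 1, 9; Σd² = 96
ρ = 1 − 6·96/(8·63) = 1 − 576/504 = -0.143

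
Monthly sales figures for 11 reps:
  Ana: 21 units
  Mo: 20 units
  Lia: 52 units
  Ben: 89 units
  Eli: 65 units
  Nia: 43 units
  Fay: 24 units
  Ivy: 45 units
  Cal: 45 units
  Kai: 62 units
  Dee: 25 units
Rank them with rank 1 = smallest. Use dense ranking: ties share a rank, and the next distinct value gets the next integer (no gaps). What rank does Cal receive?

Sorted (ascending): 20, 21, 24, 25, 43, 45, 45, 52, 62, 65, 89
The 2 values of 45 share dense rank 6.
Remaining distinct values take the next consecutive integers.
Cal has value 45 units → rank 6.

6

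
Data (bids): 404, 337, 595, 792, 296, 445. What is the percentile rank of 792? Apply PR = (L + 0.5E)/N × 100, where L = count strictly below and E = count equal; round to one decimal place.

N = 6.
Strictly below 792: 5. Equal to 792: 1.
PR = (5 + 0.5·1)/6 × 100 = 91.7

91.7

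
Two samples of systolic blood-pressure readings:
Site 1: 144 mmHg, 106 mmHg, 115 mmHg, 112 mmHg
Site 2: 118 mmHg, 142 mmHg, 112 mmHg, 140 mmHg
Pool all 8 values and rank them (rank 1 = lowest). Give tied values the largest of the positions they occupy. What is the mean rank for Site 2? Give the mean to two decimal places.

5.25

Sorted (ascending): 106, 112, 112, 115, 118, 140, 142, 144
The 2 values of 112 occupy positions 2–3 → each gets rank 3.
Site 2 values → pooled ranks: 118→5, 142→7, 112→3, 140→6
Mean rank = (5 + 7 + 3 + 6) / 4 = 5.25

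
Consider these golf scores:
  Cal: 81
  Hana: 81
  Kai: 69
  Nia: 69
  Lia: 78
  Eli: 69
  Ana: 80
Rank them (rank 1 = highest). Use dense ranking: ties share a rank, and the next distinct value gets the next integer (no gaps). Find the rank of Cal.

1

Sorted (descending): 81, 81, 80, 78, 69, 69, 69
The 2 values of 81 share dense rank 1.
The 3 values of 69 share dense rank 4.
Remaining distinct values take the next consecutive integers.
Cal has value 81 → rank 1.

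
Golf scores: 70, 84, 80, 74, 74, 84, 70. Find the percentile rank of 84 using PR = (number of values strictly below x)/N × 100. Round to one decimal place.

N = 7.
Strictly below 84: 5. Equal to 84: 2.
PR = 5/7 × 100 = 71.4

71.4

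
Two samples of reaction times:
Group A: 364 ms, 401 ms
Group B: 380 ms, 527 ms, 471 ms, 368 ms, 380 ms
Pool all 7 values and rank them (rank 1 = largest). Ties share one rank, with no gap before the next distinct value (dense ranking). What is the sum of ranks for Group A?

9

Sorted (descending): 527, 471, 401, 380, 380, 368, 364
The 2 values of 380 share dense rank 4.
Remaining distinct values take the next consecutive integers.
Group A values → pooled ranks: 364→6, 401→3
Rank sum = 6 + 3 = 9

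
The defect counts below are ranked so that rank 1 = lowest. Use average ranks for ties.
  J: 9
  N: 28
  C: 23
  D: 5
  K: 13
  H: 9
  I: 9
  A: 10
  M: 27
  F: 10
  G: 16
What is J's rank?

Sorted (ascending): 5, 9, 9, 9, 10, 10, 13, 16, 23, 27, 28
The 3 values of 9 occupy positions 2–4 → average rank 3.
The 2 values of 10 occupy positions 5–6 → average rank (5+6)/2 = 5.5.
J has value 9 → rank 3.

3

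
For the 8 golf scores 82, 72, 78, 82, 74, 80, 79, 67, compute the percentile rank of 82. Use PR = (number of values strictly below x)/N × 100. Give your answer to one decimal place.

75.0

N = 8.
Strictly below 82: 6. Equal to 82: 2.
PR = 6/8 × 100 = 75.0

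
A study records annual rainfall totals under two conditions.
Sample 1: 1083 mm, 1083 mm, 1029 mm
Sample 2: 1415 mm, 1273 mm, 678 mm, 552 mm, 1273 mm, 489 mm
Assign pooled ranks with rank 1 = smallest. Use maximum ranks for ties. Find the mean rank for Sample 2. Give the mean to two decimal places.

5.17

Sorted (ascending): 489, 552, 678, 1029, 1083, 1083, 1273, 1273, 1415
The 2 values of 1083 occupy positions 5–6 → each gets rank 6.
The 2 values of 1273 occupy positions 7–8 → each gets rank 8.
Sample 2 values → pooled ranks: 1415→9, 1273→8, 678→3, 552→2, 1273→8, 489→1
Mean rank = (9 + 8 + 3 + 2 + 8 + 1) / 6 = 5.17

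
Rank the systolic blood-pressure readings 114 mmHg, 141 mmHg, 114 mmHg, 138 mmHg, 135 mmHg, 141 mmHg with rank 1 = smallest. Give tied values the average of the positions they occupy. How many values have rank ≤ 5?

Sorted (ascending): 114, 114, 135, 138, 141, 141
The 2 values of 114 occupy positions 1–2 → average rank (1+2)/2 = 1.5.
The 2 values of 141 occupy positions 5–6 → average rank (5+6)/2 = 5.5.
Ranks ≤ 5: {1.5, 1.5, 3, 4} → 4 values.

4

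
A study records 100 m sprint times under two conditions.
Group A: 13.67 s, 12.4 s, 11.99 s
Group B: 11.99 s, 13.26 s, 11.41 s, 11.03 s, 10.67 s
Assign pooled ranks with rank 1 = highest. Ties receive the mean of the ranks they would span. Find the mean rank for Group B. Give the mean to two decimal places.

Sorted (descending): 13.67, 13.26, 12.4, 11.99, 11.99, 11.41, 11.03, 10.67
The 2 values of 11.99 occupy positions 4–5 → average rank (4+5)/2 = 4.5.
Group B values → pooled ranks: 11.99→4.5, 13.26→2, 11.41→6, 11.03→7, 10.67→8
Mean rank = (4.5 + 2 + 6 + 7 + 8) / 5 = 5.50

5.50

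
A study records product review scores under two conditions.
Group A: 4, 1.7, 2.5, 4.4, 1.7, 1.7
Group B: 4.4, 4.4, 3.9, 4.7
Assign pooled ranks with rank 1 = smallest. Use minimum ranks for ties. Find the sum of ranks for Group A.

20

Sorted (ascending): 1.7, 1.7, 1.7, 2.5, 3.9, 4, 4.4, 4.4, 4.4, 4.7
The 3 values of 1.7 occupy positions 1–3 → each gets rank 1.
The 3 values of 4.4 occupy positions 7–9 → each gets rank 7.
Group A values → pooled ranks: 4→6, 1.7→1, 2.5→4, 4.4→7, 1.7→1, 1.7→1
Rank sum = 6 + 1 + 4 + 7 + 1 + 1 = 20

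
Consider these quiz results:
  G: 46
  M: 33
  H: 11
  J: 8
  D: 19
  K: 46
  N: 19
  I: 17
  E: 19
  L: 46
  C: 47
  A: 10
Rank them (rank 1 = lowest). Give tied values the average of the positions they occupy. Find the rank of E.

6

Sorted (ascending): 8, 10, 11, 17, 19, 19, 19, 33, 46, 46, 46, 47
The 3 values of 19 occupy positions 5–7 → average rank 6.
The 3 values of 46 occupy positions 9–11 → average rank 10.
E has value 19 → rank 6.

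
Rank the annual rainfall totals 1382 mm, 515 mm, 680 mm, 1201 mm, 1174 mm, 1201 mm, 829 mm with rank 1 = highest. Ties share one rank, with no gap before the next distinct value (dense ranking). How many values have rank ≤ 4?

5

Sorted (descending): 1382, 1201, 1201, 1174, 829, 680, 515
The 2 values of 1201 share dense rank 2.
Remaining distinct values take the next consecutive integers.
Ranks ≤ 4: {1, 2, 2, 3, 4} → 5 values.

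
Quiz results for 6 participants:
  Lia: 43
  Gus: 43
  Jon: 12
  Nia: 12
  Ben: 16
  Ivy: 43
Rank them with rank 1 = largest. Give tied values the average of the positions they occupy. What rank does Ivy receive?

Sorted (descending): 43, 43, 43, 16, 12, 12
The 3 values of 43 occupy positions 1–3 → average rank 2.
The 2 values of 12 occupy positions 5–6 → average rank (5+6)/2 = 5.5.
Ivy has value 43 → rank 2.

2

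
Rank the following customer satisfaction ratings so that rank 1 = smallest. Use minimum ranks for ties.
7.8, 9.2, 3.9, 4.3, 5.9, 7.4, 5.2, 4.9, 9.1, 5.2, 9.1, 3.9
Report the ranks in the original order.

Sorted (ascending): 3.9, 3.9, 4.3, 4.9, 5.2, 5.2, 5.9, 7.4, 7.8, 9.1, 9.1, 9.2
The 2 values of 3.9 occupy positions 1–2 → each gets rank 1.
The 2 values of 5.2 occupy positions 5–6 → each gets rank 5.
The 2 values of 9.1 occupy positions 10–11 → each gets rank 10.

9, 12, 1, 3, 7, 8, 5, 4, 10, 5, 10, 1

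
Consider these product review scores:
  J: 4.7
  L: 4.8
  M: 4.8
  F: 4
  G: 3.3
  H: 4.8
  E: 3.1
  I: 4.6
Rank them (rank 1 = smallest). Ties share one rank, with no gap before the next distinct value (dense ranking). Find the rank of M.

6

Sorted (ascending): 3.1, 3.3, 4, 4.6, 4.7, 4.8, 4.8, 4.8
The 3 values of 4.8 share dense rank 6.
Remaining distinct values take the next consecutive integers.
M has value 4.8 → rank 6.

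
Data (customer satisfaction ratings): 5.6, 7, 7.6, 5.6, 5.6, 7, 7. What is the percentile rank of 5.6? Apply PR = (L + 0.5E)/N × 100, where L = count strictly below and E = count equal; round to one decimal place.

21.4

N = 7.
Strictly below 5.6: 0. Equal to 5.6: 3.
PR = (0 + 0.5·3)/7 × 100 = 21.4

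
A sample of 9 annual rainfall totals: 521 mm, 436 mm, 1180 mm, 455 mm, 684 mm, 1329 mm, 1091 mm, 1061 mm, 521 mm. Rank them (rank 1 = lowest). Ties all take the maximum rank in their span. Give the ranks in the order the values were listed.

Sorted (ascending): 436, 455, 521, 521, 684, 1061, 1091, 1180, 1329
The 2 values of 521 occupy positions 3–4 → each gets rank 4.

4, 1, 8, 2, 5, 9, 7, 6, 4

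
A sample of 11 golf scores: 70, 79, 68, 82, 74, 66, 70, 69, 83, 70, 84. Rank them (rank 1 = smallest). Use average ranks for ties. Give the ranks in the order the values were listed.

Sorted (ascending): 66, 68, 69, 70, 70, 70, 74, 79, 82, 83, 84
The 3 values of 70 occupy positions 4–6 → average rank 5.

5, 8, 2, 9, 7, 1, 5, 3, 10, 5, 11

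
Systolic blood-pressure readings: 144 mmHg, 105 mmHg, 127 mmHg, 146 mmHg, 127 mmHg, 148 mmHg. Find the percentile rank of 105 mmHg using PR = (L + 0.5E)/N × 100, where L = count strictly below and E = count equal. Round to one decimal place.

8.3

N = 6.
Strictly below 105: 0. Equal to 105: 1.
PR = (0 + 0.5·1)/6 × 100 = 8.3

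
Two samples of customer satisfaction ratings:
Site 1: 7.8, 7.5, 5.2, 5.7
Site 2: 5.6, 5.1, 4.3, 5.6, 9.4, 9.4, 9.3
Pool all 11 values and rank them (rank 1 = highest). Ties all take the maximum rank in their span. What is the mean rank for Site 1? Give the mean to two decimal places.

Sorted (descending): 9.4, 9.4, 9.3, 7.8, 7.5, 5.7, 5.6, 5.6, 5.2, 5.1, 4.3
The 2 values of 9.4 occupy positions 1–2 → each gets rank 2.
The 2 values of 5.6 occupy positions 7–8 → each gets rank 8.
Site 1 values → pooled ranks: 7.8→4, 7.5→5, 5.2→9, 5.7→6
Mean rank = (4 + 5 + 9 + 6) / 4 = 6.00

6.00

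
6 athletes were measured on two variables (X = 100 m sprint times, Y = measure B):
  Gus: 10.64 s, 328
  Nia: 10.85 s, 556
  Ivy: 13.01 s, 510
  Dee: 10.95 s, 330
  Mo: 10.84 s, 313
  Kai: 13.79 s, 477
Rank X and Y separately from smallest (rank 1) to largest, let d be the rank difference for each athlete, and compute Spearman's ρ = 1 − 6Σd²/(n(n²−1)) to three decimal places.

0.543

Ranks of variable 1: 1, 3, 5, 4, 2, 6
Ranks of variable 2: 2, 6, 5, 3, 1, 4
d = r₁ − r₂: -1, -3, 0, 1, 1, 2
d²: 1, 9, 0, 1, 1, 4; Σd² = 16
ρ = 1 − 6·16/(6·35) = 1 − 96/210 = 0.543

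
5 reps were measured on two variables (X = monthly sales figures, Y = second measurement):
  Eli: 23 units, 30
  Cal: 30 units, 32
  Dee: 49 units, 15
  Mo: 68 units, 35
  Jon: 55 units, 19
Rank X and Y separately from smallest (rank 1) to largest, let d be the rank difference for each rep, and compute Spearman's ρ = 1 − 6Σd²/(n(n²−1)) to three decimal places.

Ranks of variable 1: 1, 2, 3, 5, 4
Ranks of variable 2: 3, 4, 1, 5, 2
d = r₁ − r₂: -2, -2, 2, 0, 2
d²: 4, 4, 4, 0, 4; Σd² = 16
ρ = 1 − 6·16/(5·24) = 1 − 96/120 = 0.200

0.200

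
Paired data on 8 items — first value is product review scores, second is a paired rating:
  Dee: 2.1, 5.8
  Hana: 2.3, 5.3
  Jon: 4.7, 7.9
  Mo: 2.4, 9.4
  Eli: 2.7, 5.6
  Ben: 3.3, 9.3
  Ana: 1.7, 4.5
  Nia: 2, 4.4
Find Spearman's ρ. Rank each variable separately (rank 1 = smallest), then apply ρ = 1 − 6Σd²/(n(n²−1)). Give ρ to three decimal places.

Ranks of variable 1: 3, 4, 8, 5, 6, 7, 1, 2
Ranks of variable 2: 5, 3, 6, 8, 4, 7, 2, 1
d = r₁ − r₂: -2, 1, 2, -3, 2, 0, -1, 1
d²: 4, 1, 4, 9, 4, 0, 1, 1; Σd² = 24
ρ = 1 − 6·24/(8·63) = 1 − 144/504 = 0.714

0.714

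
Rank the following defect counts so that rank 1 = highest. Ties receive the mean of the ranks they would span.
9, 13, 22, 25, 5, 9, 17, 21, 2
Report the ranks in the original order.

6.5, 5, 2, 1, 8, 6.5, 4, 3, 9

Sorted (descending): 25, 22, 21, 17, 13, 9, 9, 5, 2
The 2 values of 9 occupy positions 6–7 → average rank (6+7)/2 = 6.5.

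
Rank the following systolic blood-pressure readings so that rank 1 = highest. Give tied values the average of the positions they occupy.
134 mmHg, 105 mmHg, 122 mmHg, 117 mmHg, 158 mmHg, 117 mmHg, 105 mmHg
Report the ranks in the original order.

2, 6.5, 3, 4.5, 1, 4.5, 6.5

Sorted (descending): 158, 134, 122, 117, 117, 105, 105
The 2 values of 117 occupy positions 4–5 → average rank (4+5)/2 = 4.5.
The 2 values of 105 occupy positions 6–7 → average rank (6+7)/2 = 6.5.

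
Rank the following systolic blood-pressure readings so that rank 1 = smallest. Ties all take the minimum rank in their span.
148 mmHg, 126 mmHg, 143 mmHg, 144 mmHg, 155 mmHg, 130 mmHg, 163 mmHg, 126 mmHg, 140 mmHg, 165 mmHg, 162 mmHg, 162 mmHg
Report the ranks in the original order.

7, 1, 5, 6, 8, 3, 11, 1, 4, 12, 9, 9

Sorted (ascending): 126, 126, 130, 140, 143, 144, 148, 155, 162, 162, 163, 165
The 2 values of 126 occupy positions 1–2 → each gets rank 1.
The 2 values of 162 occupy positions 9–10 → each gets rank 9.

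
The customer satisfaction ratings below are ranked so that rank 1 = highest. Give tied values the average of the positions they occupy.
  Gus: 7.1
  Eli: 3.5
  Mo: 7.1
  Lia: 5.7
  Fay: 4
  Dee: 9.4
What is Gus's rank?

2.5

Sorted (descending): 9.4, 7.1, 7.1, 5.7, 4, 3.5
The 2 values of 7.1 occupy positions 2–3 → average rank (2+3)/2 = 2.5.
Gus has value 7.1 → rank 2.5.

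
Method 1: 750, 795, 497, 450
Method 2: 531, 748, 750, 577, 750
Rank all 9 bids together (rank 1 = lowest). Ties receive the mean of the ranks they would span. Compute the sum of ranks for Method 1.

19

Sorted (ascending): 450, 497, 531, 577, 748, 750, 750, 750, 795
The 3 values of 750 occupy positions 6–8 → average rank 7.
Method 1 values → pooled ranks: 750→7, 795→9, 497→2, 450→1
Rank sum = 7 + 9 + 2 + 1 = 19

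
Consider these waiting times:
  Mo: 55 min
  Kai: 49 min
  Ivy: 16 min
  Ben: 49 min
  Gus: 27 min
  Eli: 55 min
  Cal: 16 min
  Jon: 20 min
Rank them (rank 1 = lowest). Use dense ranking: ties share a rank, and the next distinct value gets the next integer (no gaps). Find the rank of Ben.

4

Sorted (ascending): 16, 16, 20, 27, 49, 49, 55, 55
The 2 values of 16 share dense rank 1.
The 2 values of 49 share dense rank 4.
The 2 values of 55 share dense rank 5.
Remaining distinct values take the next consecutive integers.
Ben has value 49 min → rank 4.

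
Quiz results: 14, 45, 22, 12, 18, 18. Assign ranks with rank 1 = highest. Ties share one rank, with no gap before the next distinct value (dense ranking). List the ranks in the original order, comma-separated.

4, 1, 2, 5, 3, 3

Sorted (descending): 45, 22, 18, 18, 14, 12
The 2 values of 18 share dense rank 3.
Remaining distinct values take the next consecutive integers.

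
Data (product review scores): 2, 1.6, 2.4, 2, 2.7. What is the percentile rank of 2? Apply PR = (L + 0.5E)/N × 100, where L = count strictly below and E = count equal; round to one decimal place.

40.0

N = 5.
Strictly below 2: 1. Equal to 2: 2.
PR = (1 + 0.5·2)/5 × 100 = 40.0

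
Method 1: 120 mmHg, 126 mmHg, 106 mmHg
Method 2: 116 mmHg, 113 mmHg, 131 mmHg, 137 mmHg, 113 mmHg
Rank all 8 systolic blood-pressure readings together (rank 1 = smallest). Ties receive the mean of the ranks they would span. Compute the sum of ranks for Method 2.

Sorted (ascending): 106, 113, 113, 116, 120, 126, 131, 137
The 2 values of 113 occupy positions 2–3 → average rank (2+3)/2 = 2.5.
Method 2 values → pooled ranks: 116→4, 113→2.5, 131→7, 137→8, 113→2.5
Rank sum = 4 + 2.5 + 7 + 8 + 2.5 = 24

24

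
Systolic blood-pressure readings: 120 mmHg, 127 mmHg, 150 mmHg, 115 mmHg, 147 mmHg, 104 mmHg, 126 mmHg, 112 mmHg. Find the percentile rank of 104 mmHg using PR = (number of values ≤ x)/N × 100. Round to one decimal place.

N = 8.
Strictly below 104: 0. Equal to 104: 1.
PR = 1/8 × 100 = 12.5

12.5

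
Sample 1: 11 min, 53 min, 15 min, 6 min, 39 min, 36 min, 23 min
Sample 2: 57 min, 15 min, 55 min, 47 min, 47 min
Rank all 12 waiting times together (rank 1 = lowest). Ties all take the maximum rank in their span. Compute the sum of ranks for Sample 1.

35

Sorted (ascending): 6, 11, 15, 15, 23, 36, 39, 47, 47, 53, 55, 57
The 2 values of 15 occupy positions 3–4 → each gets rank 4.
The 2 values of 47 occupy positions 8–9 → each gets rank 9.
Sample 1 values → pooled ranks: 11→2, 53→10, 15→4, 6→1, 39→7, 36→6, 23→5
Rank sum = 2 + 10 + 4 + 1 + 7 + 6 + 5 = 35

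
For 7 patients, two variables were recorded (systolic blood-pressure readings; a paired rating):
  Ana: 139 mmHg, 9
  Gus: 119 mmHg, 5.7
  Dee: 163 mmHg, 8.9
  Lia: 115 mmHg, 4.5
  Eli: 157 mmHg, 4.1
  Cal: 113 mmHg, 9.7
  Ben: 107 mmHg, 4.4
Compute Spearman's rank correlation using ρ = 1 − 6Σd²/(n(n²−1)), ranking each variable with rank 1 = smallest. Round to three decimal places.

Ranks of variable 1: 5, 4, 7, 3, 6, 2, 1
Ranks of variable 2: 6, 4, 5, 3, 1, 7, 2
d = r₁ − r₂: -1, 0, 2, 0, 5, -5, -1
d²: 1, 0, 4, 0, 25, 25, 1; Σd² = 56
ρ = 1 − 6·56/(7·48) = 1 − 336/336 = 0.000

0.000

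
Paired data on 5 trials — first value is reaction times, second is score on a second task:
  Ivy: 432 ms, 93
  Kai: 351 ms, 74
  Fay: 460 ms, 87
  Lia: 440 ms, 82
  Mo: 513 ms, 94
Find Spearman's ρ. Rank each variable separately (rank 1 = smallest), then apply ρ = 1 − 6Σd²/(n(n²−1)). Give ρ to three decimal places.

0.700

Ranks of variable 1: 2, 1, 4, 3, 5
Ranks of variable 2: 4, 1, 3, 2, 5
d = r₁ − r₂: -2, 0, 1, 1, 0
d²: 4, 0, 1, 1, 0; Σd² = 6
ρ = 1 − 6·6/(5·24) = 1 − 36/120 = 0.700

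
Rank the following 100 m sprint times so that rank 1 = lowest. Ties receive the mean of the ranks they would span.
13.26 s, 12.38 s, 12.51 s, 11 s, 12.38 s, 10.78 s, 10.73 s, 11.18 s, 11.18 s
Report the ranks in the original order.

9, 6.5, 8, 3, 6.5, 2, 1, 4.5, 4.5

Sorted (ascending): 10.73, 10.78, 11, 11.18, 11.18, 12.38, 12.38, 12.51, 13.26
The 2 values of 11.18 occupy positions 4–5 → average rank (4+5)/2 = 4.5.
The 2 values of 12.38 occupy positions 6–7 → average rank (6+7)/2 = 6.5.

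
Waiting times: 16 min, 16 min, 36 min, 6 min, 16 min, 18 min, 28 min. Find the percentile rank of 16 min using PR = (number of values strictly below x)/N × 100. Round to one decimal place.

N = 7.
Strictly below 16: 1. Equal to 16: 3.
PR = 1/7 × 100 = 14.3

14.3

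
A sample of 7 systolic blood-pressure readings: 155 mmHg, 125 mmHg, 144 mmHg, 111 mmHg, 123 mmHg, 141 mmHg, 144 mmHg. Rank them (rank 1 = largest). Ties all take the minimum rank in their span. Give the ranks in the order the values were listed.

Sorted (descending): 155, 144, 144, 141, 125, 123, 111
The 2 values of 144 occupy positions 2–3 → each gets rank 2.

1, 5, 2, 7, 6, 4, 2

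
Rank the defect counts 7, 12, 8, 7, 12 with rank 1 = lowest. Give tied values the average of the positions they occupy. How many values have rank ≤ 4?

3

Sorted (ascending): 7, 7, 8, 12, 12
The 2 values of 7 occupy positions 1–2 → average rank (1+2)/2 = 1.5.
The 2 values of 12 occupy positions 4–5 → average rank (4+5)/2 = 4.5.
Ranks ≤ 4: {1.5, 1.5, 3} → 3 values.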